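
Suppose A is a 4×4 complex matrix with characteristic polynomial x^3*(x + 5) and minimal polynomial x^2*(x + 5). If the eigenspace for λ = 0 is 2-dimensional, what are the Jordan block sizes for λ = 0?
Block sizes for λ = 0: [2, 1]

Step 1 — from the characteristic polynomial, algebraic multiplicity of λ = 0 is 3. From dim ker(A − (0)·I) = 2, there are exactly 2 Jordan blocks for λ = 0.
Step 2 — from the minimal polynomial, the factor (x − 0)^2 tells us the largest block for λ = 0 has size 2.
Step 3 — with total size 3, 2 blocks, and largest block 2, the block sizes (in nonincreasing order) are [2, 1].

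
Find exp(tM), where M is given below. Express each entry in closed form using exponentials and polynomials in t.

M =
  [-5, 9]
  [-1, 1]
e^{tM} =
  [-3*t*exp(-2*t) + exp(-2*t), 9*t*exp(-2*t)]
  [-t*exp(-2*t), 3*t*exp(-2*t) + exp(-2*t)]

Strategy: write M = P · J · P⁻¹ where J is a Jordan canonical form, so e^{tM} = P · e^{tJ} · P⁻¹, and e^{tJ} can be computed block-by-block.

M has Jordan form
J =
  [-2,  1]
  [ 0, -2]
(up to reordering of blocks).

Per-block formulas:
  For a 2×2 Jordan block J_2(-2): exp(t · J_2(-2)) = e^(-2t)·(I + t·N), where N is the 2×2 nilpotent shift.

After assembling e^{tJ} and conjugating by P, we get:

e^{tM} =
  [-3*t*exp(-2*t) + exp(-2*t), 9*t*exp(-2*t)]
  [-t*exp(-2*t), 3*t*exp(-2*t) + exp(-2*t)]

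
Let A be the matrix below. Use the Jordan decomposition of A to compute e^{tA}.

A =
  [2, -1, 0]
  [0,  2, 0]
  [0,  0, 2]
e^{tA} =
  [exp(2*t), -t*exp(2*t), 0]
  [0, exp(2*t), 0]
  [0, 0, exp(2*t)]

Strategy: write A = P · J · P⁻¹ where J is a Jordan canonical form, so e^{tA} = P · e^{tJ} · P⁻¹, and e^{tJ} can be computed block-by-block.

A has Jordan form
J =
  [2, 1, 0]
  [0, 2, 0]
  [0, 0, 2]
(up to reordering of blocks).

Per-block formulas:
  For a 1×1 block at λ = 2: exp(t · [2]) = [e^(2t)].
  For a 2×2 Jordan block J_2(2): exp(t · J_2(2)) = e^(2t)·(I + t·N), where N is the 2×2 nilpotent shift.

After assembling e^{tJ} and conjugating by P, we get:

e^{tA} =
  [exp(2*t), -t*exp(2*t), 0]
  [0, exp(2*t), 0]
  [0, 0, exp(2*t)]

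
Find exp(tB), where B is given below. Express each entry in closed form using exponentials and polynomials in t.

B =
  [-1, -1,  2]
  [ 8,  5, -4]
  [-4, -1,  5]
e^{tB} =
  [-4*t*exp(3*t) + exp(3*t), -t*exp(3*t), 2*t*exp(3*t)]
  [8*t*exp(3*t), 2*t*exp(3*t) + exp(3*t), -4*t*exp(3*t)]
  [-4*t*exp(3*t), -t*exp(3*t), 2*t*exp(3*t) + exp(3*t)]

Strategy: write B = P · J · P⁻¹ where J is a Jordan canonical form, so e^{tB} = P · e^{tJ} · P⁻¹, and e^{tJ} can be computed block-by-block.

B has Jordan form
J =
  [3, 1, 0]
  [0, 3, 0]
  [0, 0, 3]
(up to reordering of blocks).

Per-block formulas:
  For a 2×2 Jordan block J_2(3): exp(t · J_2(3)) = e^(3t)·(I + t·N), where N is the 2×2 nilpotent shift.
  For a 1×1 block at λ = 3: exp(t · [3]) = [e^(3t)].

After assembling e^{tJ} and conjugating by P, we get:

e^{tB} =
  [-4*t*exp(3*t) + exp(3*t), -t*exp(3*t), 2*t*exp(3*t)]
  [8*t*exp(3*t), 2*t*exp(3*t) + exp(3*t), -4*t*exp(3*t)]
  [-4*t*exp(3*t), -t*exp(3*t), 2*t*exp(3*t) + exp(3*t)]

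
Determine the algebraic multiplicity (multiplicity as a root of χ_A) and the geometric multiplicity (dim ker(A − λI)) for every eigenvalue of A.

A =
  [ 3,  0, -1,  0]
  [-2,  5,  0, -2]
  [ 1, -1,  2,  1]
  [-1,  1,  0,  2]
λ = 3: alg = 4, geom = 2

Step 1 — factor the characteristic polynomial to read off the algebraic multiplicities:
  χ_A(x) = (x - 3)^4

Step 2 — compute geometric multiplicities via the rank-nullity identity g(λ) = n − rank(A − λI):
  rank(A − (3)·I) = 2, so dim ker(A − (3)·I) = n − 2 = 2

Summary:
  λ = 3: algebraic multiplicity = 4, geometric multiplicity = 2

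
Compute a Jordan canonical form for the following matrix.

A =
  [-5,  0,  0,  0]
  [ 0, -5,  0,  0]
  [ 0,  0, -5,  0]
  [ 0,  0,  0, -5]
J_1(-5) ⊕ J_1(-5) ⊕ J_1(-5) ⊕ J_1(-5)

The characteristic polynomial is
  det(x·I − A) = x^4 + 20*x^3 + 150*x^2 + 500*x + 625 = (x + 5)^4

Eigenvalues and multiplicities (the geometric multiplicity of λ is n − rank(A − λI), which equals the number of Jordan blocks for λ):
  λ = -5: algebraic multiplicity = 4, geometric multiplicity = 4

Determining the block sizes for each eigenvalue:
  λ = -5: gm = am = 4, so every block has size 1 → block sizes [1, 1, 1, 1]

Assembling the blocks gives a Jordan form
J =
  [-5,  0,  0,  0]
  [ 0, -5,  0,  0]
  [ 0,  0, -5,  0]
  [ 0,  0,  0, -5]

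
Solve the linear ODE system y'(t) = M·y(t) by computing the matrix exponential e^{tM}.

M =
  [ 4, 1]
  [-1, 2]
e^{tM} =
  [t*exp(3*t) + exp(3*t), t*exp(3*t)]
  [-t*exp(3*t), -t*exp(3*t) + exp(3*t)]

Strategy: write M = P · J · P⁻¹ where J is a Jordan canonical form, so e^{tM} = P · e^{tJ} · P⁻¹, and e^{tJ} can be computed block-by-block.

M has Jordan form
J =
  [3, 1]
  [0, 3]
(up to reordering of blocks).

Per-block formulas:
  For a 2×2 Jordan block J_2(3): exp(t · J_2(3)) = e^(3t)·(I + t·N), where N is the 2×2 nilpotent shift.

After assembling e^{tJ} and conjugating by P, we get:

e^{tM} =
  [t*exp(3*t) + exp(3*t), t*exp(3*t)]
  [-t*exp(3*t), -t*exp(3*t) + exp(3*t)]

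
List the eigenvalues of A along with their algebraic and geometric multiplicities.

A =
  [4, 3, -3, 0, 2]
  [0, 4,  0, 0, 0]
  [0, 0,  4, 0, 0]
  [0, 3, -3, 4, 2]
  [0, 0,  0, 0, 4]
λ = 4: alg = 5, geom = 4

Step 1 — factor the characteristic polynomial to read off the algebraic multiplicities:
  χ_A(x) = (x - 4)^5

Step 2 — compute geometric multiplicities via the rank-nullity identity g(λ) = n − rank(A − λI):
  rank(A − (4)·I) = 1, so dim ker(A − (4)·I) = n − 1 = 4

Summary:
  λ = 4: algebraic multiplicity = 5, geometric multiplicity = 4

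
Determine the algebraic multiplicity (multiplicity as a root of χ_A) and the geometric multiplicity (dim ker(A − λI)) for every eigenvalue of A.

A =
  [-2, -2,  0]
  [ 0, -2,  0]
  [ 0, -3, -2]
λ = -2: alg = 3, geom = 2

Step 1 — factor the characteristic polynomial to read off the algebraic multiplicities:
  χ_A(x) = (x + 2)^3

Step 2 — compute geometric multiplicities via the rank-nullity identity g(λ) = n − rank(A − λI):
  rank(A − (-2)·I) = 1, so dim ker(A − (-2)·I) = n − 1 = 2

Summary:
  λ = -2: algebraic multiplicity = 3, geometric multiplicity = 2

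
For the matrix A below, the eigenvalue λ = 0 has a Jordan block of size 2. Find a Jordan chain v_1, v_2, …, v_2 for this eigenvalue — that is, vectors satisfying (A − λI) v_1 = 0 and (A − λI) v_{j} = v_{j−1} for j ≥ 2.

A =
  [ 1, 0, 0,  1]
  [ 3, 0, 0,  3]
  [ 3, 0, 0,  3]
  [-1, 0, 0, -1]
A Jordan chain for λ = 0 of length 2:
v_1 = (1, 3, 3, -1)ᵀ
v_2 = (1, 0, 0, 0)ᵀ

Let N = A − (0)·I. We want v_2 with N^2 v_2 = 0 but N^1 v_2 ≠ 0; then v_{j-1} := N · v_j for j = 2, …, 2.

Pick v_2 = (1, 0, 0, 0)ᵀ.
Then v_1 = N · v_2 = (1, 3, 3, -1)ᵀ.

Sanity check: (A − (0)·I) v_1 = (0, 0, 0, 0)ᵀ = 0. ✓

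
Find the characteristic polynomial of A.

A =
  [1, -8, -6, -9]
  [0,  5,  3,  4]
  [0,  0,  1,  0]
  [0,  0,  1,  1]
x^4 - 8*x^3 + 18*x^2 - 16*x + 5

Expanding det(x·I − A) (e.g. by cofactor expansion or by noting that A is similar to its Jordan form J, which has the same characteristic polynomial as A) gives
  χ_A(x) = x^4 - 8*x^3 + 18*x^2 - 16*x + 5
which factors as (x - 5)*(x - 1)^3. The eigenvalues (with algebraic multiplicities) are λ = 1 with multiplicity 3, λ = 5 with multiplicity 1.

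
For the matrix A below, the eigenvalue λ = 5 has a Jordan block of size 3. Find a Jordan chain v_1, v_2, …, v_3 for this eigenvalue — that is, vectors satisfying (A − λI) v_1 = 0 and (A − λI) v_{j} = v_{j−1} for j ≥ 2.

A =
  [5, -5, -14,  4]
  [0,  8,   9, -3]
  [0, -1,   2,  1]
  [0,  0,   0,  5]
A Jordan chain for λ = 5 of length 3:
v_1 = (-1, 0, 0, 0)ᵀ
v_2 = (-5, 3, -1, 0)ᵀ
v_3 = (0, 1, 0, 0)ᵀ

Let N = A − (5)·I. We want v_3 with N^3 v_3 = 0 but N^2 v_3 ≠ 0; then v_{j-1} := N · v_j for j = 3, …, 2.

Pick v_3 = (0, 1, 0, 0)ᵀ.
Then v_2 = N · v_3 = (-5, 3, -1, 0)ᵀ.
Then v_1 = N · v_2 = (-1, 0, 0, 0)ᵀ.

Sanity check: (A − (5)·I) v_1 = (0, 0, 0, 0)ᵀ = 0. ✓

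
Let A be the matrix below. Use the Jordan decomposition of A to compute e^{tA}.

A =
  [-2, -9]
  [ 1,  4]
e^{tA} =
  [-3*t*exp(t) + exp(t), -9*t*exp(t)]
  [t*exp(t), 3*t*exp(t) + exp(t)]

Strategy: write A = P · J · P⁻¹ where J is a Jordan canonical form, so e^{tA} = P · e^{tJ} · P⁻¹, and e^{tJ} can be computed block-by-block.

A has Jordan form
J =
  [1, 1]
  [0, 1]
(up to reordering of blocks).

Per-block formulas:
  For a 2×2 Jordan block J_2(1): exp(t · J_2(1)) = e^(1t)·(I + t·N), where N is the 2×2 nilpotent shift.

After assembling e^{tJ} and conjugating by P, we get:

e^{tA} =
  [-3*t*exp(t) + exp(t), -9*t*exp(t)]
  [t*exp(t), 3*t*exp(t) + exp(t)]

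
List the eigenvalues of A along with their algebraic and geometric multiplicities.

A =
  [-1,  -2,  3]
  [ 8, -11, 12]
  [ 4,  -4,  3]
λ = -3: alg = 3, geom = 2

Step 1 — factor the characteristic polynomial to read off the algebraic multiplicities:
  χ_A(x) = (x + 3)^3

Step 2 — compute geometric multiplicities via the rank-nullity identity g(λ) = n − rank(A − λI):
  rank(A − (-3)·I) = 1, so dim ker(A − (-3)·I) = n − 1 = 2

Summary:
  λ = -3: algebraic multiplicity = 3, geometric multiplicity = 2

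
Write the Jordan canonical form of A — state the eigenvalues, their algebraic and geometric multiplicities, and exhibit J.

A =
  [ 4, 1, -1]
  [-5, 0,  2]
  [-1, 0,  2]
J_3(2)

The characteristic polynomial is
  det(x·I − A) = x^3 - 6*x^2 + 12*x - 8 = (x - 2)^3

Eigenvalues and multiplicities (the geometric multiplicity of λ is n − rank(A − λI), which equals the number of Jordan blocks for λ):
  λ = 2: algebraic multiplicity = 3, geometric multiplicity = 1

Determining the block sizes for each eigenvalue:
  λ = 2: one block (gm = 1), so the single block has size am = 3 → block sizes [3]

Assembling the blocks gives a Jordan form
J =
  [2, 1, 0]
  [0, 2, 1]
  [0, 0, 2]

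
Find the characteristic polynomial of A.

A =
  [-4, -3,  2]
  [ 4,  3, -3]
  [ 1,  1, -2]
x^3 + 3*x^2 + 3*x + 1

Expanding det(x·I − A) (e.g. by cofactor expansion or by noting that A is similar to its Jordan form J, which has the same characteristic polynomial as A) gives
  χ_A(x) = x^3 + 3*x^2 + 3*x + 1
which factors as (x + 1)^3. The eigenvalues (with algebraic multiplicities) are λ = -1 with multiplicity 3.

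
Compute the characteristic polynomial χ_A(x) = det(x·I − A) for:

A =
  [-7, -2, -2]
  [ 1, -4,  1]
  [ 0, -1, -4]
x^3 + 15*x^2 + 75*x + 125

Expanding det(x·I − A) (e.g. by cofactor expansion or by noting that A is similar to its Jordan form J, which has the same characteristic polynomial as A) gives
  χ_A(x) = x^3 + 15*x^2 + 75*x + 125
which factors as (x + 5)^3. The eigenvalues (with algebraic multiplicities) are λ = -5 with multiplicity 3.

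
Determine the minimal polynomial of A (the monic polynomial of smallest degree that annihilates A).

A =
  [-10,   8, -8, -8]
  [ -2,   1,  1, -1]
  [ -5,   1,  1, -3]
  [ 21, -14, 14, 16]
x^2 - 4*x + 4

The characteristic polynomial is χ_A(x) = (x - 2)^4, so the eigenvalues are known. The minimal polynomial is
  m_A(x) = Π_λ (x − λ)^{k_λ}
where k_λ is the size of the *largest* Jordan block for λ (equivalently, the smallest k with (A − λI)^k v = 0 for every generalised eigenvector v of λ).

  λ = 2: largest Jordan block has size 2, contributing (x − 2)^2

So m_A(x) = (x - 2)^2 = x^2 - 4*x + 4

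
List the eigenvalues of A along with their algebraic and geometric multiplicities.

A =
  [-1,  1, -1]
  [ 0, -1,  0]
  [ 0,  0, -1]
λ = -1: alg = 3, geom = 2

Step 1 — factor the characteristic polynomial to read off the algebraic multiplicities:
  χ_A(x) = (x + 1)^3

Step 2 — compute geometric multiplicities via the rank-nullity identity g(λ) = n − rank(A − λI):
  rank(A − (-1)·I) = 1, so dim ker(A − (-1)·I) = n − 1 = 2

Summary:
  λ = -1: algebraic multiplicity = 3, geometric multiplicity = 2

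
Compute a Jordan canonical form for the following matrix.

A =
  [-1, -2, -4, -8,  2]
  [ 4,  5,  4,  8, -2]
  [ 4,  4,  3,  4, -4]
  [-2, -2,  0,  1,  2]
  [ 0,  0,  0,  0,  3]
J_1(1) ⊕ J_1(1) ⊕ J_1(3) ⊕ J_1(3) ⊕ J_1(3)

The characteristic polynomial is
  det(x·I − A) = x^5 - 11*x^4 + 46*x^3 - 90*x^2 + 81*x - 27 = (x - 3)^3*(x - 1)^2

Eigenvalues and multiplicities (the geometric multiplicity of λ is n − rank(A − λI), which equals the number of Jordan blocks for λ):
  λ = 1: algebraic multiplicity = 2, geometric multiplicity = 2
  λ = 3: algebraic multiplicity = 3, geometric multiplicity = 3

Determining the block sizes for each eigenvalue:
  λ = 1: gm = am = 2, so every block has size 1 → block sizes [1, 1]
  λ = 3: gm = am = 3, so every block has size 1 → block sizes [1, 1, 1]

Assembling the blocks gives a Jordan form
J =
  [1, 0, 0, 0, 0]
  [0, 1, 0, 0, 0]
  [0, 0, 3, 0, 0]
  [0, 0, 0, 3, 0]
  [0, 0, 0, 0, 3]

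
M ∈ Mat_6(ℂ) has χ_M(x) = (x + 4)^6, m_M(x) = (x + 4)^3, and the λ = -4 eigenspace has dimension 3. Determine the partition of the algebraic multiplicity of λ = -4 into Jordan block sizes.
Block sizes for λ = -4: [3, 2, 1]

Step 1 — from the characteristic polynomial, algebraic multiplicity of λ = -4 is 6. From dim ker(M − (-4)·I) = 3, there are exactly 3 Jordan blocks for λ = -4.
Step 2 — from the minimal polynomial, the factor (x + 4)^3 tells us the largest block for λ = -4 has size 3.
Step 3 — with total size 6, 3 blocks, and largest block 3, the block sizes (in nonincreasing order) are [3, 2, 1].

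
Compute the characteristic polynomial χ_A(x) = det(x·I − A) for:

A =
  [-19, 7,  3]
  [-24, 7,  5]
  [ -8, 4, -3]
x^3 + 15*x^2 + 75*x + 125

Expanding det(x·I − A) (e.g. by cofactor expansion or by noting that A is similar to its Jordan form J, which has the same characteristic polynomial as A) gives
  χ_A(x) = x^3 + 15*x^2 + 75*x + 125
which factors as (x + 5)^3. The eigenvalues (with algebraic multiplicities) are λ = -5 with multiplicity 3.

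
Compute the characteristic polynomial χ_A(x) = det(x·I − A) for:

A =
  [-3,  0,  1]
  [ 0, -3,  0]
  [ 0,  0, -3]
x^3 + 9*x^2 + 27*x + 27

Expanding det(x·I − A) (e.g. by cofactor expansion or by noting that A is similar to its Jordan form J, which has the same characteristic polynomial as A) gives
  χ_A(x) = x^3 + 9*x^2 + 27*x + 27
which factors as (x + 3)^3. The eigenvalues (with algebraic multiplicities) are λ = -3 with multiplicity 3.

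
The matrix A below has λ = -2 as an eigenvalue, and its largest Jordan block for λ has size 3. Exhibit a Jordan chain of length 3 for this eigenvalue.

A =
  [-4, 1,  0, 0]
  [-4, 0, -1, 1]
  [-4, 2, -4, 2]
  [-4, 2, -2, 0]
A Jordan chain for λ = -2 of length 3:
v_1 = (-1, -2, -2, -2)ᵀ
v_2 = (0, -1, -2, -2)ᵀ
v_3 = (0, 0, 1, 0)ᵀ

Let N = A − (-2)·I. We want v_3 with N^3 v_3 = 0 but N^2 v_3 ≠ 0; then v_{j-1} := N · v_j for j = 3, …, 2.

Pick v_3 = (0, 0, 1, 0)ᵀ.
Then v_2 = N · v_3 = (0, -1, -2, -2)ᵀ.
Then v_1 = N · v_2 = (-1, -2, -2, -2)ᵀ.

Sanity check: (A − (-2)·I) v_1 = (0, 0, 0, 0)ᵀ = 0. ✓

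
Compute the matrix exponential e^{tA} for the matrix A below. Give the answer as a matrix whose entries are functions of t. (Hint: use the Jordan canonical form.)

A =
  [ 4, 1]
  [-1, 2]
e^{tA} =
  [t*exp(3*t) + exp(3*t), t*exp(3*t)]
  [-t*exp(3*t), -t*exp(3*t) + exp(3*t)]

Strategy: write A = P · J · P⁻¹ where J is a Jordan canonical form, so e^{tA} = P · e^{tJ} · P⁻¹, and e^{tJ} can be computed block-by-block.

A has Jordan form
J =
  [3, 1]
  [0, 3]
(up to reordering of blocks).

Per-block formulas:
  For a 2×2 Jordan block J_2(3): exp(t · J_2(3)) = e^(3t)·(I + t·N), where N is the 2×2 nilpotent shift.

After assembling e^{tJ} and conjugating by P, we get:

e^{tA} =
  [t*exp(3*t) + exp(3*t), t*exp(3*t)]
  [-t*exp(3*t), -t*exp(3*t) + exp(3*t)]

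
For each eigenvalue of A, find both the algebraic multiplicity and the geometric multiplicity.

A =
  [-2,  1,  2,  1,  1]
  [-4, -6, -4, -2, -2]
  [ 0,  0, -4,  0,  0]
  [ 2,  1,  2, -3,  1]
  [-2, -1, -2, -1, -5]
λ = -4: alg = 5, geom = 4

Step 1 — factor the characteristic polynomial to read off the algebraic multiplicities:
  χ_A(x) = (x + 4)^5

Step 2 — compute geometric multiplicities via the rank-nullity identity g(λ) = n − rank(A − λI):
  rank(A − (-4)·I) = 1, so dim ker(A − (-4)·I) = n − 1 = 4

Summary:
  λ = -4: algebraic multiplicity = 5, geometric multiplicity = 4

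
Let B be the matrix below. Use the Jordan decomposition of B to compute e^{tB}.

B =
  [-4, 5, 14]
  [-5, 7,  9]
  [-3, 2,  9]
e^{tB} =
  [-3*t^2*exp(4*t)/2 - 8*t*exp(4*t) + exp(4*t), 3*t^2*exp(4*t)/2 + 5*t*exp(4*t), 3*t^2*exp(4*t)/2 + 14*t*exp(4*t)]
  [-t^2*exp(4*t) - 5*t*exp(4*t), t^2*exp(4*t) + 3*t*exp(4*t) + exp(4*t), t^2*exp(4*t) + 9*t*exp(4*t)]
  [-t^2*exp(4*t)/2 - 3*t*exp(4*t), t^2*exp(4*t)/2 + 2*t*exp(4*t), t^2*exp(4*t)/2 + 5*t*exp(4*t) + exp(4*t)]

Strategy: write B = P · J · P⁻¹ where J is a Jordan canonical form, so e^{tB} = P · e^{tJ} · P⁻¹, and e^{tJ} can be computed block-by-block.

B has Jordan form
J =
  [4, 1, 0]
  [0, 4, 1]
  [0, 0, 4]
(up to reordering of blocks).

Per-block formulas:
  For a 3×3 Jordan block J_3(4): exp(t · J_3(4)) = e^(4t)·(I + t·N + (t^2/2)·N^2), where N is the 3×3 nilpotent shift.

After assembling e^{tJ} and conjugating by P, we get:

e^{tB} =
  [-3*t^2*exp(4*t)/2 - 8*t*exp(4*t) + exp(4*t), 3*t^2*exp(4*t)/2 + 5*t*exp(4*t), 3*t^2*exp(4*t)/2 + 14*t*exp(4*t)]
  [-t^2*exp(4*t) - 5*t*exp(4*t), t^2*exp(4*t) + 3*t*exp(4*t) + exp(4*t), t^2*exp(4*t) + 9*t*exp(4*t)]
  [-t^2*exp(4*t)/2 - 3*t*exp(4*t), t^2*exp(4*t)/2 + 2*t*exp(4*t), t^2*exp(4*t)/2 + 5*t*exp(4*t) + exp(4*t)]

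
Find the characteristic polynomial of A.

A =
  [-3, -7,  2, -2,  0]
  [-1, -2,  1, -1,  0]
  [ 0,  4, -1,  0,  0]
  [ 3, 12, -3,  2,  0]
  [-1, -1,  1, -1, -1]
x^5 + 5*x^4 + 10*x^3 + 10*x^2 + 5*x + 1

Expanding det(x·I − A) (e.g. by cofactor expansion or by noting that A is similar to its Jordan form J, which has the same characteristic polynomial as A) gives
  χ_A(x) = x^5 + 5*x^4 + 10*x^3 + 10*x^2 + 5*x + 1
which factors as (x + 1)^5. The eigenvalues (with algebraic multiplicities) are λ = -1 with multiplicity 5.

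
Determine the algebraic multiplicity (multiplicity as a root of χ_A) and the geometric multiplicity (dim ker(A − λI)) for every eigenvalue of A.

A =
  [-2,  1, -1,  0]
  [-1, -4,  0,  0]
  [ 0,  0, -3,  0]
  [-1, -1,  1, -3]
λ = -3: alg = 4, geom = 2

Step 1 — factor the characteristic polynomial to read off the algebraic multiplicities:
  χ_A(x) = (x + 3)^4

Step 2 — compute geometric multiplicities via the rank-nullity identity g(λ) = n − rank(A − λI):
  rank(A − (-3)·I) = 2, so dim ker(A − (-3)·I) = n − 2 = 2

Summary:
  λ = -3: algebraic multiplicity = 4, geometric multiplicity = 2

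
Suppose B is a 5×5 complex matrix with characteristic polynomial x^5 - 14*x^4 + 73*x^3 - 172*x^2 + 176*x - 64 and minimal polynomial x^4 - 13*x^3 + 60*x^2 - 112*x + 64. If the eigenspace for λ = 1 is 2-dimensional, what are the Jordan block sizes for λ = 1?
Block sizes for λ = 1: [1, 1]

Step 1 — from the characteristic polynomial, algebraic multiplicity of λ = 1 is 2. From dim ker(B − (1)·I) = 2, there are exactly 2 Jordan blocks for λ = 1.
Step 2 — from the minimal polynomial, the factor (x − 1) tells us the largest block for λ = 1 has size 1.
Step 3 — with total size 2, 2 blocks, and largest block 1, the block sizes (in nonincreasing order) are [1, 1].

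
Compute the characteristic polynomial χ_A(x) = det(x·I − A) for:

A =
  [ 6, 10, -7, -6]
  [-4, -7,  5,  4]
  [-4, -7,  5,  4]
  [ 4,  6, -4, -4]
x^4

Expanding det(x·I − A) (e.g. by cofactor expansion or by noting that A is similar to its Jordan form J, which has the same characteristic polynomial as A) gives
  χ_A(x) = x^4
which factors as x^4. The eigenvalues (with algebraic multiplicities) are λ = 0 with multiplicity 4.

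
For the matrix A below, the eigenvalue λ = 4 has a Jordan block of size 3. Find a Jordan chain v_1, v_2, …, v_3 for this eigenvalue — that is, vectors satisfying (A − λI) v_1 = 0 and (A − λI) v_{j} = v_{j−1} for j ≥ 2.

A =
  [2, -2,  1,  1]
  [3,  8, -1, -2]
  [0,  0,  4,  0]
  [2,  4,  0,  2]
A Jordan chain for λ = 4 of length 3:
v_1 = (0, 2, 0, 4)ᵀ
v_2 = (-2, 3, 0, 2)ᵀ
v_3 = (1, 0, 0, 0)ᵀ

Let N = A − (4)·I. We want v_3 with N^3 v_3 = 0 but N^2 v_3 ≠ 0; then v_{j-1} := N · v_j for j = 3, …, 2.

Pick v_3 = (1, 0, 0, 0)ᵀ.
Then v_2 = N · v_3 = (-2, 3, 0, 2)ᵀ.
Then v_1 = N · v_2 = (0, 2, 0, 4)ᵀ.

Sanity check: (A − (4)·I) v_1 = (0, 0, 0, 0)ᵀ = 0. ✓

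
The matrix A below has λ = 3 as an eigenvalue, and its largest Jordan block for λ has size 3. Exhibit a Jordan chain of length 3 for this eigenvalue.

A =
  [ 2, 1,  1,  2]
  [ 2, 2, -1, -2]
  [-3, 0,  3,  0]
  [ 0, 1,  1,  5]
A Jordan chain for λ = 3 of length 3:
v_1 = (0, -1, 3, -1)ᵀ
v_2 = (-1, 2, -3, 0)ᵀ
v_3 = (1, 0, 0, 0)ᵀ

Let N = A − (3)·I. We want v_3 with N^3 v_3 = 0 but N^2 v_3 ≠ 0; then v_{j-1} := N · v_j for j = 3, …, 2.

Pick v_3 = (1, 0, 0, 0)ᵀ.
Then v_2 = N · v_3 = (-1, 2, -3, 0)ᵀ.
Then v_1 = N · v_2 = (0, -1, 3, -1)ᵀ.

Sanity check: (A − (3)·I) v_1 = (0, 0, 0, 0)ᵀ = 0. ✓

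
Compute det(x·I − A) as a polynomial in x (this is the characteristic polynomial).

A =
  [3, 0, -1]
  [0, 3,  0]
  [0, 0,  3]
x^3 - 9*x^2 + 27*x - 27

Expanding det(x·I − A) (e.g. by cofactor expansion or by noting that A is similar to its Jordan form J, which has the same characteristic polynomial as A) gives
  χ_A(x) = x^3 - 9*x^2 + 27*x - 27
which factors as (x - 3)^3. The eigenvalues (with algebraic multiplicities) are λ = 3 with multiplicity 3.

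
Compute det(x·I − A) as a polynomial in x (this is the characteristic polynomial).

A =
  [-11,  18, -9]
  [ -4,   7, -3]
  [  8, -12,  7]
x^3 - 3*x^2 + 3*x - 1

Expanding det(x·I − A) (e.g. by cofactor expansion or by noting that A is similar to its Jordan form J, which has the same characteristic polynomial as A) gives
  χ_A(x) = x^3 - 3*x^2 + 3*x - 1
which factors as (x - 1)^3. The eigenvalues (with algebraic multiplicities) are λ = 1 with multiplicity 3.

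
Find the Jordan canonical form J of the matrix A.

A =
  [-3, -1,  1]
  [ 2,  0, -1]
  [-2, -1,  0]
J_2(-1) ⊕ J_1(-1)

The characteristic polynomial is
  det(x·I − A) = x^3 + 3*x^2 + 3*x + 1 = (x + 1)^3

Eigenvalues and multiplicities (the geometric multiplicity of λ is n − rank(A − λI), which equals the number of Jordan blocks for λ):
  λ = -1: algebraic multiplicity = 3, geometric multiplicity = 2

Determining the block sizes for each eigenvalue:
  λ = -1: 2 blocks summing to 3 forces exactly one block of size 2 and the rest size 1 → block sizes [2, 1]

Assembling the blocks gives a Jordan form
J =
  [-1,  1,  0]
  [ 0, -1,  0]
  [ 0,  0, -1]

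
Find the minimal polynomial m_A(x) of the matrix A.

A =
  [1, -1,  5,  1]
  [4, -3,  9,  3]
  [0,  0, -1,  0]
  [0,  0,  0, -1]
x^3 + 3*x^2 + 3*x + 1

The characteristic polynomial is χ_A(x) = (x + 1)^4, so the eigenvalues are known. The minimal polynomial is
  m_A(x) = Π_λ (x − λ)^{k_λ}
where k_λ is the size of the *largest* Jordan block for λ (equivalently, the smallest k with (A − λI)^k v = 0 for every generalised eigenvector v of λ).

  λ = -1: largest Jordan block has size 3, contributing (x + 1)^3

So m_A(x) = (x + 1)^3 = x^3 + 3*x^2 + 3*x + 1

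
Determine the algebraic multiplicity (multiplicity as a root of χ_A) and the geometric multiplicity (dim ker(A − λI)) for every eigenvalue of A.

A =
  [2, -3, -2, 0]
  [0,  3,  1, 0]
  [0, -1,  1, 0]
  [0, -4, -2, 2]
λ = 2: alg = 4, geom = 2

Step 1 — factor the characteristic polynomial to read off the algebraic multiplicities:
  χ_A(x) = (x - 2)^4

Step 2 — compute geometric multiplicities via the rank-nullity identity g(λ) = n − rank(A − λI):
  rank(A − (2)·I) = 2, so dim ker(A − (2)·I) = n − 2 = 2

Summary:
  λ = 2: algebraic multiplicity = 4, geometric multiplicity = 2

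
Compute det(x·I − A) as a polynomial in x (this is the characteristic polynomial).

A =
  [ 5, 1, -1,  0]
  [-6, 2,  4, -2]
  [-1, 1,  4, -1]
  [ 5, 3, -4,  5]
x^4 - 16*x^3 + 96*x^2 - 256*x + 256

Expanding det(x·I − A) (e.g. by cofactor expansion or by noting that A is similar to its Jordan form J, which has the same characteristic polynomial as A) gives
  χ_A(x) = x^4 - 16*x^3 + 96*x^2 - 256*x + 256
which factors as (x - 4)^4. The eigenvalues (with algebraic multiplicities) are λ = 4 with multiplicity 4.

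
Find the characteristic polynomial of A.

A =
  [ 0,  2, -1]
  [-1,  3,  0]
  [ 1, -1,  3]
x^3 - 6*x^2 + 12*x - 8

Expanding det(x·I − A) (e.g. by cofactor expansion or by noting that A is similar to its Jordan form J, which has the same characteristic polynomial as A) gives
  χ_A(x) = x^3 - 6*x^2 + 12*x - 8
which factors as (x - 2)^3. The eigenvalues (with algebraic multiplicities) are λ = 2 with multiplicity 3.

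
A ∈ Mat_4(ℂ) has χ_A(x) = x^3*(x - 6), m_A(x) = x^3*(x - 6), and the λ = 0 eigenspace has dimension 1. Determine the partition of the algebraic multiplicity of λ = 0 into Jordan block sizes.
Block sizes for λ = 0: [3]

Step 1 — from the characteristic polynomial, algebraic multiplicity of λ = 0 is 3. From dim ker(A − (0)·I) = 1, there are exactly 1 Jordan blocks for λ = 0.
Step 2 — from the minimal polynomial, the factor (x − 0)^3 tells us the largest block for λ = 0 has size 3.
Step 3 — with total size 3, 1 blocks, and largest block 3, the block sizes (in nonincreasing order) are [3].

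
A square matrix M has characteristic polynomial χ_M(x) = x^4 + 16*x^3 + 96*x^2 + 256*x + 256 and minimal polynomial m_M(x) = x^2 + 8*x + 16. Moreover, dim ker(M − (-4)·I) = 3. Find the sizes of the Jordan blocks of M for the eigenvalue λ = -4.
Block sizes for λ = -4: [2, 1, 1]

Step 1 — from the characteristic polynomial, algebraic multiplicity of λ = -4 is 4. From dim ker(M − (-4)·I) = 3, there are exactly 3 Jordan blocks for λ = -4.
Step 2 — from the minimal polynomial, the factor (x + 4)^2 tells us the largest block for λ = -4 has size 2.
Step 3 — with total size 4, 3 blocks, and largest block 2, the block sizes (in nonincreasing order) are [2, 1, 1].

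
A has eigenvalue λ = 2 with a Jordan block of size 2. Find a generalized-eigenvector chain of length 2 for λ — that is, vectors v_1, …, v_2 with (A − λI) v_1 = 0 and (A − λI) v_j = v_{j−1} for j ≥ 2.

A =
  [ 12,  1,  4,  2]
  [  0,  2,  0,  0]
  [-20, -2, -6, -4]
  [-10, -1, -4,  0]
A Jordan chain for λ = 2 of length 2:
v_1 = (10, 0, -20, -10)ᵀ
v_2 = (1, 0, 0, 0)ᵀ

Let N = A − (2)·I. We want v_2 with N^2 v_2 = 0 but N^1 v_2 ≠ 0; then v_{j-1} := N · v_j for j = 2, …, 2.

Pick v_2 = (1, 0, 0, 0)ᵀ.
Then v_1 = N · v_2 = (10, 0, -20, -10)ᵀ.

Sanity check: (A − (2)·I) v_1 = (0, 0, 0, 0)ᵀ = 0. ✓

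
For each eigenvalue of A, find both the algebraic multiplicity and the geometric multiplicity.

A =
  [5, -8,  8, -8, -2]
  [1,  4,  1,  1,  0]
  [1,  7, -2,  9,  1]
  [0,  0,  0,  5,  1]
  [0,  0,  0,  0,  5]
λ = -3: alg = 1, geom = 1; λ = 5: alg = 4, geom = 2

Step 1 — factor the characteristic polynomial to read off the algebraic multiplicities:
  χ_A(x) = (x - 5)^4*(x + 3)

Step 2 — compute geometric multiplicities via the rank-nullity identity g(λ) = n − rank(A − λI):
  rank(A − (-3)·I) = 4, so dim ker(A − (-3)·I) = n − 4 = 1
  rank(A − (5)·I) = 3, so dim ker(A − (5)·I) = n − 3 = 2

Summary:
  λ = -3: algebraic multiplicity = 1, geometric multiplicity = 1
  λ = 5: algebraic multiplicity = 4, geometric multiplicity = 2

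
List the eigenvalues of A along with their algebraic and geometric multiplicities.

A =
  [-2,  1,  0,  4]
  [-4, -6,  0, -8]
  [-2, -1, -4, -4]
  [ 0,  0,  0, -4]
λ = -4: alg = 4, geom = 3

Step 1 — factor the characteristic polynomial to read off the algebraic multiplicities:
  χ_A(x) = (x + 4)^4

Step 2 — compute geometric multiplicities via the rank-nullity identity g(λ) = n − rank(A − λI):
  rank(A − (-4)·I) = 1, so dim ker(A − (-4)·I) = n − 1 = 3

Summary:
  λ = -4: algebraic multiplicity = 4, geometric multiplicity = 3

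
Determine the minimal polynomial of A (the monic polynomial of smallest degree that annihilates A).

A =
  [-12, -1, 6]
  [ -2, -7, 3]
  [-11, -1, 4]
x^3 + 15*x^2 + 75*x + 125

The characteristic polynomial is χ_A(x) = (x + 5)^3, so the eigenvalues are known. The minimal polynomial is
  m_A(x) = Π_λ (x − λ)^{k_λ}
where k_λ is the size of the *largest* Jordan block for λ (equivalently, the smallest k with (A − λI)^k v = 0 for every generalised eigenvector v of λ).

  λ = -5: largest Jordan block has size 3, contributing (x + 5)^3

So m_A(x) = (x + 5)^3 = x^3 + 15*x^2 + 75*x + 125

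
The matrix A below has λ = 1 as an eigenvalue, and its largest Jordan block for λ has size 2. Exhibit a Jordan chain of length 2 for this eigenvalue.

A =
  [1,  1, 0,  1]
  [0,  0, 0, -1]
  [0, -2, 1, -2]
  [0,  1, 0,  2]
A Jordan chain for λ = 1 of length 2:
v_1 = (1, -1, -2, 1)ᵀ
v_2 = (0, 1, 0, 0)ᵀ

Let N = A − (1)·I. We want v_2 with N^2 v_2 = 0 but N^1 v_2 ≠ 0; then v_{j-1} := N · v_j for j = 2, …, 2.

Pick v_2 = (0, 1, 0, 0)ᵀ.
Then v_1 = N · v_2 = (1, -1, -2, 1)ᵀ.

Sanity check: (A − (1)·I) v_1 = (0, 0, 0, 0)ᵀ = 0. ✓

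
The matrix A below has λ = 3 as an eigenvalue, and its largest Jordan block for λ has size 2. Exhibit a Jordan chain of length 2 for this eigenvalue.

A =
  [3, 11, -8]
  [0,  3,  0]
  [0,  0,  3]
A Jordan chain for λ = 3 of length 2:
v_1 = (11, 0, 0)ᵀ
v_2 = (0, 1, 0)ᵀ

Let N = A − (3)·I. We want v_2 with N^2 v_2 = 0 but N^1 v_2 ≠ 0; then v_{j-1} := N · v_j for j = 2, …, 2.

Pick v_2 = (0, 1, 0)ᵀ.
Then v_1 = N · v_2 = (11, 0, 0)ᵀ.

Sanity check: (A − (3)·I) v_1 = (0, 0, 0)ᵀ = 0. ✓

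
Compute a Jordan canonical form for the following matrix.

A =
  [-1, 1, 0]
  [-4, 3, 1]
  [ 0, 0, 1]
J_3(1)

The characteristic polynomial is
  det(x·I − A) = x^3 - 3*x^2 + 3*x - 1 = (x - 1)^3

Eigenvalues and multiplicities (the geometric multiplicity of λ is n − rank(A − λI), which equals the number of Jordan blocks for λ):
  λ = 1: algebraic multiplicity = 3, geometric multiplicity = 1

Determining the block sizes for each eigenvalue:
  λ = 1: one block (gm = 1), so the single block has size am = 3 → block sizes [3]

Assembling the blocks gives a Jordan form
J =
  [1, 1, 0]
  [0, 1, 1]
  [0, 0, 1]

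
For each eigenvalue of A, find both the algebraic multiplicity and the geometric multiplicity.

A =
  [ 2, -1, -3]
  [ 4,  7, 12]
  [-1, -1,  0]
λ = 3: alg = 3, geom = 2

Step 1 — factor the characteristic polynomial to read off the algebraic multiplicities:
  χ_A(x) = (x - 3)^3

Step 2 — compute geometric multiplicities via the rank-nullity identity g(λ) = n − rank(A − λI):
  rank(A − (3)·I) = 1, so dim ker(A − (3)·I) = n − 1 = 2

Summary:
  λ = 3: algebraic multiplicity = 3, geometric multiplicity = 2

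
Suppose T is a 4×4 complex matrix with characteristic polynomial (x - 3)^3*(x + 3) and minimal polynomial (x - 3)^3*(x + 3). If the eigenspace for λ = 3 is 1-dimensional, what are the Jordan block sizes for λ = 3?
Block sizes for λ = 3: [3]

Step 1 — from the characteristic polynomial, algebraic multiplicity of λ = 3 is 3. From dim ker(T − (3)·I) = 1, there are exactly 1 Jordan blocks for λ = 3.
Step 2 — from the minimal polynomial, the factor (x − 3)^3 tells us the largest block for λ = 3 has size 3.
Step 3 — with total size 3, 1 blocks, and largest block 3, the block sizes (in nonincreasing order) are [3].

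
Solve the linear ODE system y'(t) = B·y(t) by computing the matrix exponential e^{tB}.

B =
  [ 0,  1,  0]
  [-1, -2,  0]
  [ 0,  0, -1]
e^{tB} =
  [t*exp(-t) + exp(-t), t*exp(-t), 0]
  [-t*exp(-t), -t*exp(-t) + exp(-t), 0]
  [0, 0, exp(-t)]

Strategy: write B = P · J · P⁻¹ where J is a Jordan canonical form, so e^{tB} = P · e^{tJ} · P⁻¹, and e^{tJ} can be computed block-by-block.

B has Jordan form
J =
  [-1,  1,  0]
  [ 0, -1,  0]
  [ 0,  0, -1]
(up to reordering of blocks).

Per-block formulas:
  For a 1×1 block at λ = -1: exp(t · [-1]) = [e^(-1t)].
  For a 2×2 Jordan block J_2(-1): exp(t · J_2(-1)) = e^(-1t)·(I + t·N), where N is the 2×2 nilpotent shift.

After assembling e^{tJ} and conjugating by P, we get:

e^{tB} =
  [t*exp(-t) + exp(-t), t*exp(-t), 0]
  [-t*exp(-t), -t*exp(-t) + exp(-t), 0]
  [0, 0, exp(-t)]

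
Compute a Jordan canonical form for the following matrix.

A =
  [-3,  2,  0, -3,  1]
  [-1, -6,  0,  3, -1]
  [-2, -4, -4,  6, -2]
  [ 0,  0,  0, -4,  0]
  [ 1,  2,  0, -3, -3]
J_2(-4) ⊕ J_1(-4) ⊕ J_1(-4) ⊕ J_1(-4)

The characteristic polynomial is
  det(x·I − A) = x^5 + 20*x^4 + 160*x^3 + 640*x^2 + 1280*x + 1024 = (x + 4)^5

Eigenvalues and multiplicities (the geometric multiplicity of λ is n − rank(A − λI), which equals the number of Jordan blocks for λ):
  λ = -4: algebraic multiplicity = 5, geometric multiplicity = 4

Determining the block sizes for each eigenvalue:
  λ = -4: 4 blocks summing to 5 forces exactly one block of size 2 and the rest size 1 → block sizes [2, 1, 1, 1]

Assembling the blocks gives a Jordan form
J =
  [-4,  1,  0,  0,  0]
  [ 0, -4,  0,  0,  0]
  [ 0,  0, -4,  0,  0]
  [ 0,  0,  0, -4,  0]
  [ 0,  0,  0,  0, -4]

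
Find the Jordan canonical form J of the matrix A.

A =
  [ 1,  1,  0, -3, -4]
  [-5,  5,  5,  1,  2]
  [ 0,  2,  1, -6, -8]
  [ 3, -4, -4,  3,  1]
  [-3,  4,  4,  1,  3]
J_3(1) ⊕ J_1(4) ⊕ J_1(6)

The characteristic polynomial is
  det(x·I − A) = x^5 - 13*x^4 + 57*x^3 - 103*x^2 + 82*x - 24 = (x - 6)*(x - 4)*(x - 1)^3

Eigenvalues and multiplicities (the geometric multiplicity of λ is n − rank(A − λI), which equals the number of Jordan blocks for λ):
  λ = 1: algebraic multiplicity = 3, geometric multiplicity = 1
  λ = 4: algebraic multiplicity = 1, geometric multiplicity = 1
  λ = 6: algebraic multiplicity = 1, geometric multiplicity = 1

Determining the block sizes for each eigenvalue:
  λ = 1: one block (gm = 1), so the single block has size am = 3 → block sizes [3]
  λ = 4: one block (gm = 1), so the single block has size am = 1 → block sizes [1]
  λ = 6: one block (gm = 1), so the single block has size am = 1 → block sizes [1]

Assembling the blocks gives a Jordan form
J =
  [1, 1, 0, 0, 0]
  [0, 1, 1, 0, 0]
  [0, 0, 1, 0, 0]
  [0, 0, 0, 4, 0]
  [0, 0, 0, 0, 6]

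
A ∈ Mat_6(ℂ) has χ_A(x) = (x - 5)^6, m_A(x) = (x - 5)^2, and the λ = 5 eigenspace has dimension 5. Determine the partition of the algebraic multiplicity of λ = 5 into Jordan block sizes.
Block sizes for λ = 5: [2, 1, 1, 1, 1]

Step 1 — from the characteristic polynomial, algebraic multiplicity of λ = 5 is 6. From dim ker(A − (5)·I) = 5, there are exactly 5 Jordan blocks for λ = 5.
Step 2 — from the minimal polynomial, the factor (x − 5)^2 tells us the largest block for λ = 5 has size 2.
Step 3 — with total size 6, 5 blocks, and largest block 2, the block sizes (in nonincreasing order) are [2, 1, 1, 1, 1].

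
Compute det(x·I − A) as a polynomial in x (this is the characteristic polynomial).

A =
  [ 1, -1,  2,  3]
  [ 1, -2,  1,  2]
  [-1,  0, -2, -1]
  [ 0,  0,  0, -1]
x^4 + 4*x^3 + 6*x^2 + 4*x + 1

Expanding det(x·I − A) (e.g. by cofactor expansion or by noting that A is similar to its Jordan form J, which has the same characteristic polynomial as A) gives
  χ_A(x) = x^4 + 4*x^3 + 6*x^2 + 4*x + 1
which factors as (x + 1)^4. The eigenvalues (with algebraic multiplicities) are λ = -1 with multiplicity 4.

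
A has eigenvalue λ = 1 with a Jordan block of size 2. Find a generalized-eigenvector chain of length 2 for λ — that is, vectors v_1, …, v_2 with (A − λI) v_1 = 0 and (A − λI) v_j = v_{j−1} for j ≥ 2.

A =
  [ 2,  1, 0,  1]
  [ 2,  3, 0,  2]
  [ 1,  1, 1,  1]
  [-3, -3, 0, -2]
A Jordan chain for λ = 1 of length 2:
v_1 = (1, 2, 1, -3)ᵀ
v_2 = (1, 0, 0, 0)ᵀ

Let N = A − (1)·I. We want v_2 with N^2 v_2 = 0 but N^1 v_2 ≠ 0; then v_{j-1} := N · v_j for j = 2, …, 2.

Pick v_2 = (1, 0, 0, 0)ᵀ.
Then v_1 = N · v_2 = (1, 2, 1, -3)ᵀ.

Sanity check: (A − (1)·I) v_1 = (0, 0, 0, 0)ᵀ = 0. ✓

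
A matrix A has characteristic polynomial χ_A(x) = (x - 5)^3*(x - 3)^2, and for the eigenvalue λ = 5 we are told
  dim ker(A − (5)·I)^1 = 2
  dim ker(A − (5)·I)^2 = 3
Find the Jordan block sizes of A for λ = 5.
Block sizes for λ = 5: [2, 1]

From the dimensions of kernels of powers, the number of Jordan blocks of size at least j is d_j − d_{j−1} where d_j = dim ker(N^j) (with d_0 = 0). Computing the differences gives [2, 1].
The number of blocks of size exactly k is (#blocks of size ≥ k) − (#blocks of size ≥ k + 1), so the partition is: 1 block(s) of size 1, 1 block(s) of size 2.
In nonincreasing order the block sizes are [2, 1].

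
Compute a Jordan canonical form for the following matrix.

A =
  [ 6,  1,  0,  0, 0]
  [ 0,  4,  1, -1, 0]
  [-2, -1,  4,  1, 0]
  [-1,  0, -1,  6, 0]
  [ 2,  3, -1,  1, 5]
J_3(5) ⊕ J_1(5) ⊕ J_1(5)

The characteristic polynomial is
  det(x·I − A) = x^5 - 25*x^4 + 250*x^3 - 1250*x^2 + 3125*x - 3125 = (x - 5)^5

Eigenvalues and multiplicities (the geometric multiplicity of λ is n − rank(A − λI), which equals the number of Jordan blocks for λ):
  λ = 5: algebraic multiplicity = 5, geometric multiplicity = 3

Determining the block sizes for each eigenvalue:
  λ = 5: with am = 5 and gm = 3, the partition is not yet determined (e.g. several partitions of 5 into 3 parts exist). Let N = A − (5)·I. Computing rank(N^1) = 2, rank(N^2) = 1, rank(N^3) = 0; the number of blocks of size ≥ j is rank(N^{j−1}) − rank(N^j), giving [3, 1, 1]. So we have 1 block(s) of size 3, 2 block(s) of size 1 → block sizes [3, 1, 1]

Assembling the blocks gives a Jordan form
J =
  [5, 1, 0, 0, 0]
  [0, 5, 1, 0, 0]
  [0, 0, 5, 0, 0]
  [0, 0, 0, 5, 0]
  [0, 0, 0, 0, 5]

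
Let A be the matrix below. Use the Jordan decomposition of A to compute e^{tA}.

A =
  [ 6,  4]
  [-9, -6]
e^{tA} =
  [6*t + 1, 4*t]
  [-9*t, 1 - 6*t]

Strategy: write A = P · J · P⁻¹ where J is a Jordan canonical form, so e^{tA} = P · e^{tJ} · P⁻¹, and e^{tJ} can be computed block-by-block.

A has Jordan form
J =
  [0, 1]
  [0, 0]
(up to reordering of blocks).

Per-block formulas:
  For a 2×2 Jordan block J_2(0): exp(t · J_2(0)) = e^(0t)·(I + t·N), where N is the 2×2 nilpotent shift.

After assembling e^{tJ} and conjugating by P, we get:

e^{tA} =
  [6*t + 1, 4*t]
  [-9*t, 1 - 6*t]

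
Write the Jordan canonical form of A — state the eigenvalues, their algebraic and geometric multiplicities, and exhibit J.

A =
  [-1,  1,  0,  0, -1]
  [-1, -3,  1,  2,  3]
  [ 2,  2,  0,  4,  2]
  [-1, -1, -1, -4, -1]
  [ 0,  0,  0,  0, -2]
J_3(-2) ⊕ J_1(-2) ⊕ J_1(-2)

The characteristic polynomial is
  det(x·I − A) = x^5 + 10*x^4 + 40*x^3 + 80*x^2 + 80*x + 32 = (x + 2)^5

Eigenvalues and multiplicities (the geometric multiplicity of λ is n − rank(A − λI), which equals the number of Jordan blocks for λ):
  λ = -2: algebraic multiplicity = 5, geometric multiplicity = 3

Determining the block sizes for each eigenvalue:
  λ = -2: with am = 5 and gm = 3, the partition is not yet determined (e.g. several partitions of 5 into 3 parts exist). Let N = A − (-2)·I. Computing rank(N^1) = 2, rank(N^2) = 1, rank(N^3) = 0; the number of blocks of size ≥ j is rank(N^{j−1}) − rank(N^j), giving [3, 1, 1]. So we have 1 block(s) of size 3, 2 block(s) of size 1 → block sizes [3, 1, 1]

Assembling the blocks gives a Jordan form
J =
  [-2,  1,  0,  0,  0]
  [ 0, -2,  1,  0,  0]
  [ 0,  0, -2,  0,  0]
  [ 0,  0,  0, -2,  0]
  [ 0,  0,  0,  0, -2]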